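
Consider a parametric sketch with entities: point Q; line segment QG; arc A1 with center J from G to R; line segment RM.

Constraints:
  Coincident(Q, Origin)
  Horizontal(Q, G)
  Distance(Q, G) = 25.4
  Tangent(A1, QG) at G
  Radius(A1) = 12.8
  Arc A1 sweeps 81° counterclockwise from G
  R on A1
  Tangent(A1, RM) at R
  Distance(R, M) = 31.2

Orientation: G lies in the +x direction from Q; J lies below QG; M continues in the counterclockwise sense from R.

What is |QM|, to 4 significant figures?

42.35

Q is at the origin; Q and G share the same y with |QG| = 25.4 and G on the +x side, so G = (25.40, 0.000). Tangency of A1 to QG means the radius JG is perpendicular to QG, so J = G + (0, -12.8) = (25.40, -12.80). On A1, G sits at bearing 90° from J; an 81° counterclockwise sweep puts R at bearing 171°, so R = J + 12.8·(cos 171°, sin 171°) = (12.76, -10.80). Since A1 is tangent to RM there, JR ⟂ RM, so RM runs along (−sin 171°, cos 171°); with |RM| = 31.2, M = (7.877, -41.61). Then |QM| = |M − Q| = 42.35.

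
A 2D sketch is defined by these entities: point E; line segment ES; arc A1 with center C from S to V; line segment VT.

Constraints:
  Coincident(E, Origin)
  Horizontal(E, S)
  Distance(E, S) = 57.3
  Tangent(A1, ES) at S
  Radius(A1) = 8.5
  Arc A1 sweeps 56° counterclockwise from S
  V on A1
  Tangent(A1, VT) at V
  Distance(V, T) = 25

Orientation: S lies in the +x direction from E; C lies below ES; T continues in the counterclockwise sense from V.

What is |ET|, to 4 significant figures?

43.76

E is at the origin; E and S share the same y with |ES| = 57.3 and S on the +x side, so S = (57.30, 0.000). A1 meets ES tangentially, so CS is at right angles to ES, so C = S + (0, -8.5) = (57.30, -8.500). On A1, S sits at bearing 90° from C; a 56° counterclockwise sweep puts V at bearing 146°, so V = C + 8.5·(cos 146°, sin 146°) = (50.25, -3.747). The tangent condition forces CV to be normal to VT, so VT runs along (−sin 146°, cos 146°); with |VT| = 25.0, T = (36.27, -24.47). Then |ET| = |T − E| = 43.76.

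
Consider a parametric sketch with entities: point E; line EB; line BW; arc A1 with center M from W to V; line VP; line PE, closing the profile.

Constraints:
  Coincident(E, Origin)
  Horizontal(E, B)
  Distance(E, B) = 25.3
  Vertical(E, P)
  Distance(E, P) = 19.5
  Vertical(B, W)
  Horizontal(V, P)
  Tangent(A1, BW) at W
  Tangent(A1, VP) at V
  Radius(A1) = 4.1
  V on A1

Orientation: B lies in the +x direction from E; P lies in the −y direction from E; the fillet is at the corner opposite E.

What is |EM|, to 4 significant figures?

26.20

E is at the origin; EB is horizontal with |EB| = 25.3 and B on the +x side, so B = (25.30, 0.000). EP is vertical with |EP| = 19.5 and P on the −y side, so P = (0.000, -19.50). The virtual corner opposite E is at (25.30, -19.50). Tangency of A1 to BW means the radius MW is perpendicular to BW and A1 meets VP tangentially, so MV is at right angles to VP, with radius 4.1, so the center M sits 4.1 in from both sides at M = (21.20, -15.40). Then |EM| = |M − E| = 26.20.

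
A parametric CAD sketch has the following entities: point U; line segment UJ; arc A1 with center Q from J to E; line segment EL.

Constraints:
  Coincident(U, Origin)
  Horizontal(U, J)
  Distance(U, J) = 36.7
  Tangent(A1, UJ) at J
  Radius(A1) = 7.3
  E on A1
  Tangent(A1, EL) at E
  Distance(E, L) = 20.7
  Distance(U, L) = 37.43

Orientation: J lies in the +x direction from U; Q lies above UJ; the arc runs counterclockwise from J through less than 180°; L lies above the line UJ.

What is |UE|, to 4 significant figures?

43.51

U is at the origin; UJ is horizontal with |UJ| = 36.7 and J on the +x side, so J = (36.70, 0.000). A1 meets UJ tangentially, so QJ is at right angles to UJ, so Q = J + (0, 7.3) = (36.70, 7.300). Since QE ⟂ EL (tangency), |QL| = √(7.3² + 20.7²) = 21.95 regardless of where E sits on A1. So L lies on both circle(U, 37.43) and circle(Q, 21.95); the above-UJ intersection is L = (26.30, 26.63). E is the foot of the tangent from L: E = (41.61, 12.70).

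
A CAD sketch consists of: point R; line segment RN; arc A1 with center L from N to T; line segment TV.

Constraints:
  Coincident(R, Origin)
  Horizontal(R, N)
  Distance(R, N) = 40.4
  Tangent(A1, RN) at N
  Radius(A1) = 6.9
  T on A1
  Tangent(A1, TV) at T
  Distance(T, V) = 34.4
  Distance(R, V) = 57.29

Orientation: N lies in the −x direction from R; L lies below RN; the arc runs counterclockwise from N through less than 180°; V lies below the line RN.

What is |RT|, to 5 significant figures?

47.871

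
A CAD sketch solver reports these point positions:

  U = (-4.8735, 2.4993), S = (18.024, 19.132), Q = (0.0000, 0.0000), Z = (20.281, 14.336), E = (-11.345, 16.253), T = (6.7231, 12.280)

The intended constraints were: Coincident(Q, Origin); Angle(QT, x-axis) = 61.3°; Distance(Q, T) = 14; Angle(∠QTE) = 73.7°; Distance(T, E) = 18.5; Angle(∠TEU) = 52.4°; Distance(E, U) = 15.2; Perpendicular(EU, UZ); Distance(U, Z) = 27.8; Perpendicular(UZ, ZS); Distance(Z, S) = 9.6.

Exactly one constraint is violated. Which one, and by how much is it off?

Distance(Z, S) = 9.6 — off by 4.30.

Q = (0.00, 0.00) ✓; QT at 61.30° ✓; |QT| = 14.00 ✓; ∠QTE = 73.70° ✓; |TE| = 18.50 ✓; ∠TEU = 52.40° ✓; |EU| = 15.20 ✓; ∠(EU, UZ) = 90.00° ✓; |UZ| = 27.80 ✓; ∠(UZ, ZS) = 90.00° ✓; |ZS| = 5.301 ✗.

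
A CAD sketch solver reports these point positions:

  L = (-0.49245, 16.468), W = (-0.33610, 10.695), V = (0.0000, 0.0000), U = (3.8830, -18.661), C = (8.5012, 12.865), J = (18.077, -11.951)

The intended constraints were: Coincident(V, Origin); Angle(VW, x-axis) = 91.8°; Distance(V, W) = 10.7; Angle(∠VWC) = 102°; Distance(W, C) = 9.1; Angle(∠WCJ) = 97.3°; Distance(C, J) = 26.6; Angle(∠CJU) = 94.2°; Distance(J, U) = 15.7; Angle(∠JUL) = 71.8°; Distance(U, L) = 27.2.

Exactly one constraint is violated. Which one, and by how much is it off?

Distance(U, L) = 27.2 — off by 8.20.

V = (0.00, 0.00) ✓; VW at 91.80° ✓; |VW| = 10.70 ✓; ∠VWC = 102.0° ✓; |WC| = 9.100 ✓; ∠WCJ = 97.30° ✓; |CJ| = 26.60 ✓; ∠CJU = 94.20° ✓; |JU| = 15.70 ✓; ∠JUL = 71.80° ✓; |UL| = 35.40 ✗.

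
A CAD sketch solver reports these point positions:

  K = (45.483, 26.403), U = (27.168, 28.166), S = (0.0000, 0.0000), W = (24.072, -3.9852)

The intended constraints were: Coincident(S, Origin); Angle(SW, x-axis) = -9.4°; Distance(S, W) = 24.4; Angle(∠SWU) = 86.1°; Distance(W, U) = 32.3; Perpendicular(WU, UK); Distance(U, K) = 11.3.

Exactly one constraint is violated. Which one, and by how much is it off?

Distance(U, K) = 11.3 — off by 7.10.

S = (0.00, 0.00) ✓; SW at -9.400° ✓; |SW| = 24.40 ✓; ∠SWU = 86.10° ✓; |WU| = 32.30 ✓; ∠(WU, UK) = 90.00° ✓; |UK| = 18.40 ✗.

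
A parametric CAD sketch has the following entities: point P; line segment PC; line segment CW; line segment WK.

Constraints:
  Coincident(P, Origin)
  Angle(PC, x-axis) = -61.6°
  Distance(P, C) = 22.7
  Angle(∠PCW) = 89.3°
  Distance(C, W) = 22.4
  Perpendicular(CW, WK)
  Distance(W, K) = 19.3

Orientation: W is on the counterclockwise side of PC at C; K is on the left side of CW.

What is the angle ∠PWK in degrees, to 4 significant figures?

44.26°

∠PCW = 89.3°, so CW runs at -61.6° + (180° − 89.3°) = 29.10° from the x-axis; with |CW| = 22.4, W = C + 22.4·(cos 29.10°, sin 29.10°) = (30.37, -9.074). CW ⟂ WK; with |WK| = 19.3 on the left of CW, K = W + 19.3·(-0.4863, 0.8738) = (20.98, 7.790). Then cos ∠PWK = WP·WK / (|WP||WK|), giving 44.26°.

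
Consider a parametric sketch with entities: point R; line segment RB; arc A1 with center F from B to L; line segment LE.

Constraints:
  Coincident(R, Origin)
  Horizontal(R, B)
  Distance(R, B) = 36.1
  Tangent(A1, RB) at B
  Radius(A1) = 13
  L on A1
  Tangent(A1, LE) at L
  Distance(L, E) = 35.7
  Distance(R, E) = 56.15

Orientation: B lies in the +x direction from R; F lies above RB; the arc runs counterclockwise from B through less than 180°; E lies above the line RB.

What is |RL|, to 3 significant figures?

51.0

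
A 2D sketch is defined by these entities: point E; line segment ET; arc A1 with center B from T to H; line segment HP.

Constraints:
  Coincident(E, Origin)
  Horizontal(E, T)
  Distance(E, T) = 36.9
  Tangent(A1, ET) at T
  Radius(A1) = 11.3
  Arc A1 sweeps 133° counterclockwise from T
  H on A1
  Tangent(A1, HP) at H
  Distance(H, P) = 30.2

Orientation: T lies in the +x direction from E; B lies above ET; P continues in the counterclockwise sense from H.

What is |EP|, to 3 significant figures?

47.9

E is at the origin; ET is horizontal with |ET| = 36.9 and T on the +x side, so T = (36.9, 0.00). A1 meets ET tangentially, so BT is at right angles to ET, so B = T + (0, 11.3) = (36.9, 11.3). On A1, T sits at bearing -90° from B; a 133° counterclockwise sweep puts H at bearing 43°, so H = B + 11.3·(cos 43°, sin 43°) = (45.2, 19.0). Tangency of A1 to HP means the radius BH is perpendicular to HP, so HP runs along (−sin 43°, cos 43°); with |HP| = 30.2, P = (24.6, 41.1). Then |EP| = |P − E| = 47.9.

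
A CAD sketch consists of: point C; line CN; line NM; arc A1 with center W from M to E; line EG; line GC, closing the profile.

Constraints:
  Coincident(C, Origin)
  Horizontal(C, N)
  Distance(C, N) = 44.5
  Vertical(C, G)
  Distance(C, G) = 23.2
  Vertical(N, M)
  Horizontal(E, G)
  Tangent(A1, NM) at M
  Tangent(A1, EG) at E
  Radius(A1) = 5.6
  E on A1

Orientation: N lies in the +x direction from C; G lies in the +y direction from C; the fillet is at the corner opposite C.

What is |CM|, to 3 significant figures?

47.9

C is at the origin; C and N share the same y with |CN| = 44.5 and N on the +x side, so N = (44.5, 0.00). C and G share the same x with |CG| = 23.2 and G on the +y side, so G = (0.00, 23.2). The virtual corner opposite C is at (44.5, 23.2). Since A1 is tangent to NM there, WM ⟂ NM and A1 meets EG tangentially, so WE is at right angles to EG, with radius 5.6, so the center W sits 5.6 in from both sides at W = (38.9, 17.6). That places the tangent points at M = (44.5, 17.6) on NM and E = (38.9, 23.2) on EG. Then |CM| = |M − C| = 47.9.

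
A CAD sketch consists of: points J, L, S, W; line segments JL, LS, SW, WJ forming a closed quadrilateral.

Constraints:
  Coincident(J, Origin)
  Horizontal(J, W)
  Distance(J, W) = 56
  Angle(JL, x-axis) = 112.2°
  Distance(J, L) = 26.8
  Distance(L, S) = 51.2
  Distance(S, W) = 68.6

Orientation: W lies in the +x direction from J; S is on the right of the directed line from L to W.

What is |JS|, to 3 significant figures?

27.3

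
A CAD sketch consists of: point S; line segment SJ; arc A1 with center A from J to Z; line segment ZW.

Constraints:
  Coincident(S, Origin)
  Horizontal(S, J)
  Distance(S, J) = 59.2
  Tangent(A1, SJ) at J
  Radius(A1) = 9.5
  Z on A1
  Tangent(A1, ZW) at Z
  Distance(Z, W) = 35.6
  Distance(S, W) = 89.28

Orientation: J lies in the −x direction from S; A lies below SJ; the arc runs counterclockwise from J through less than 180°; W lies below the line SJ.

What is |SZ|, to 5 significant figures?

68.481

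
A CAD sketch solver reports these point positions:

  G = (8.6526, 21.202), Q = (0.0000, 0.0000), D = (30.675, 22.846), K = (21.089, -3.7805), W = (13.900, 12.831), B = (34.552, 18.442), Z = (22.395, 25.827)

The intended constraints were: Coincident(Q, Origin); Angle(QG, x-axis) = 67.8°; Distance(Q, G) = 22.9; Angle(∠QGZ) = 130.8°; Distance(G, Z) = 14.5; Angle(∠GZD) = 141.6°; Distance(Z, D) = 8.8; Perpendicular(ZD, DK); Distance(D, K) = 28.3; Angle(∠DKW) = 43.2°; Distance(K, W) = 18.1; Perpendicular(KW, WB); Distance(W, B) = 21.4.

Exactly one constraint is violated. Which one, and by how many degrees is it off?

Perpendicular(KW, WB) — off by 8.20°.

Q = (0.00, 0.00) ✓; QG at 67.80° ✓; |QG| = 22.90 ✓; ∠QGZ = 130.8° ✓; |GZ| = 14.50 ✓; ∠GZD = 141.6° ✓; |ZD| = 8.800 ✓; ∠(ZD, DK) = 90.00° ✓; |DK| = 28.30 ✓; ∠DKW = 43.20° ✓; |KW| = 18.10 ✓; ∠(KW, WB) = 98.20° ✗; |WB| = 21.40 ✓.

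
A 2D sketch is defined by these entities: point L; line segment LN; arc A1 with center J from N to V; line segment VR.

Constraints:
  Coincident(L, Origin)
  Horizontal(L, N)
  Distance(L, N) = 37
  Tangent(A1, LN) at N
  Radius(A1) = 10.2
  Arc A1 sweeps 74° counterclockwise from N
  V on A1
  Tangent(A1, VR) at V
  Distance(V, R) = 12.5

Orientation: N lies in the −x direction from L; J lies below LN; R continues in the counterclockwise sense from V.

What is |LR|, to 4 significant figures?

53.87

L is at the origin; L and N share the same y with |LN| = 37.0 and N on the −x side, so N = (-37.00, 0.000). Tangency of A1 to LN means the radius JN is perpendicular to LN, so J = N + (0, -10.2) = (-37.00, -10.20). On A1, N sits at bearing 90° from J; a 74° counterclockwise sweep puts V at bearing 164°, so V = J + 10.2·(cos 164°, sin 164°) = (-46.80, -7.388). The tangent condition forces JV to be normal to VR, so VR runs along (−sin 164°, cos 164°); with |VR| = 12.5, R = (-50.25, -19.40). Then |LR| = |R − L| = 53.87.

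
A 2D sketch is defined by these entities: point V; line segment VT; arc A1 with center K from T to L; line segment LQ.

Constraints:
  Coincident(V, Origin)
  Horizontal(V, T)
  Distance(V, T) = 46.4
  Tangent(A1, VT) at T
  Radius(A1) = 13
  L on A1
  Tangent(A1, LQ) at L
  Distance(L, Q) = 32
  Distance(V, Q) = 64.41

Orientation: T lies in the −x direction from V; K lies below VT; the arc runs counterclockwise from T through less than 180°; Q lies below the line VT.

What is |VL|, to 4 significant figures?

60.99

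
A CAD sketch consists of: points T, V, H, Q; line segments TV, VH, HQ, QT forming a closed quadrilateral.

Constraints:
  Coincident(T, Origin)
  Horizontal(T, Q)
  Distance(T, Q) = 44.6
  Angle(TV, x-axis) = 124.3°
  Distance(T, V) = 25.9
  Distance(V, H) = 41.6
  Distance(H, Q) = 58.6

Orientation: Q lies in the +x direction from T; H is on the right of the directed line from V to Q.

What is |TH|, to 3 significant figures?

22.6

Checks: T.y = 0.00, Q.y = 0.00 ✓; |VH| = 41.60 ✓; |HQ| = 58.60 ✓.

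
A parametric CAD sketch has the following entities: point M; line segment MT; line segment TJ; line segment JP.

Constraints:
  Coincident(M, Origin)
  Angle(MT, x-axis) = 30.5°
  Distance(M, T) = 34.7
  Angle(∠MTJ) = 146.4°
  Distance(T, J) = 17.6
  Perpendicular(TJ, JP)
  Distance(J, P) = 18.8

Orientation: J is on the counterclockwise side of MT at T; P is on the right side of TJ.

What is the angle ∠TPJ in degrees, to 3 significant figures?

43.1°

M is at the origin; MT runs at 30.5° with length 34.7, so T = 34.7·(cos 30.5°, sin 30.5°) = (29.9, 17.6). ∠MTJ = 146.4°, so TJ runs at 30.5° + (180° − 146.4°) = 64.1° from the x-axis; with |TJ| = 17.6, J = T + 17.6·(cos 64.1°, sin 64.1°) = (37.6, 33.4). The perpendicularity gives JP at right angles to TJ; with |JP| = 18.8 on the right of TJ, P = J + 18.8·(0.900, -0.437) = (54.5, 25.2). Then cos ∠TPJ = PT·PJ / (|PT||PJ|), giving 43.1°.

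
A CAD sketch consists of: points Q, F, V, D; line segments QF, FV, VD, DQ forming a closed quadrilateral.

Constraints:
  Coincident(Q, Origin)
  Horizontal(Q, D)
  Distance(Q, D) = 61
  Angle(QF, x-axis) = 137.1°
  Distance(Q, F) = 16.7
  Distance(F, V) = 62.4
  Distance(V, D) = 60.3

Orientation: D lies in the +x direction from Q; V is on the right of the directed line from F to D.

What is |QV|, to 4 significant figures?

46.74

Q is at the origin; Q and D share the same y with |QD| = 61.0 and D in +x, so D = (61.0, 0). QF runs at 137.1° with |QF| = 16.7, so F = (-12.23, 11.37). V is determined by |FV| = 62.4 and |VD| = 60.3 together: it lies at the intersection of circle(F, 62.4) and circle(D, 60.3). With |FD| = 74.11, the foot of the radical line on FD is 38.79 from F and the perpendicular offset is √(62.4² − 38.79²) = 48.88. Taking the right-of-FD solution: V = (18.60, -42.88).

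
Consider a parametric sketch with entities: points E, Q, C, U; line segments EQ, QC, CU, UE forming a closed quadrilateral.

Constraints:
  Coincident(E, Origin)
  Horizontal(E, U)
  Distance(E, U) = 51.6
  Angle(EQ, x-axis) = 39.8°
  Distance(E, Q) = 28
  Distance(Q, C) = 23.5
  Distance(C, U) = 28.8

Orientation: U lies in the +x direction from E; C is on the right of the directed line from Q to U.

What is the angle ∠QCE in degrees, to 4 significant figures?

72.28°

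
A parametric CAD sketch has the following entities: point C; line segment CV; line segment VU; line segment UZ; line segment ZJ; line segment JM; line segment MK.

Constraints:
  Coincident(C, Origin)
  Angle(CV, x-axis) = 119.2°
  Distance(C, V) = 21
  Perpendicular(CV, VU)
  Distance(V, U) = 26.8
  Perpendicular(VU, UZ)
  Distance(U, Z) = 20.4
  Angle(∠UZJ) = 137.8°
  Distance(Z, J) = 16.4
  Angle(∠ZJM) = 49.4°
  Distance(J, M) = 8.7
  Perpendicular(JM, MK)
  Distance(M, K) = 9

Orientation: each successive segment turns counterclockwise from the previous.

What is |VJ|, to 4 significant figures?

36.17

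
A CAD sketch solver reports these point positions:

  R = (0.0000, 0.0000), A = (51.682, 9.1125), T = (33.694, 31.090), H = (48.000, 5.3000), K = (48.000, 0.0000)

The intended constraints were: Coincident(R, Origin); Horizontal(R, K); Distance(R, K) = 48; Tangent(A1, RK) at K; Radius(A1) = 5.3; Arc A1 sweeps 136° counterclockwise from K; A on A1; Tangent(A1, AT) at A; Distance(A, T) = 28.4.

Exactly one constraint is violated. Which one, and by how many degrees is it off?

Tangent(A1, AT) at A — off by 6.70°.

R = (0.00, 0.00) ✓; R.y = 0.00, K.y = 0.00 ✓; |RK| = 48.00 ✓; ∠(HK, KR) = 90.00° ✓; |HK| = 5.300 ✓; bearing(H→A) − bearing(H→K) = 136.0° ✓; |HA| = 5.300 ✓; ∠(HA, AT) = 96.70° ✗; |AT| = 28.40 ✓.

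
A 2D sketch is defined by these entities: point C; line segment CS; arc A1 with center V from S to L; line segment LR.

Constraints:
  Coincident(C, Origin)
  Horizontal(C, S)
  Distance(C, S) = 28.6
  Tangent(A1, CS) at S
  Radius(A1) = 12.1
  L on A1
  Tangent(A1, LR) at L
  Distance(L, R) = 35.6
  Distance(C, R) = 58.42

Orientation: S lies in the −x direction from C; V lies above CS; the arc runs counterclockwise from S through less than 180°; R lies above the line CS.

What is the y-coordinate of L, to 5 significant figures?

16.660

Checks: |VS| = 12.10 ✓; |VL| = 12.10 ✓; ∠(VL, LR) = 90.00° ✓; |LR| = 35.60 ✓; |CR| = 58.42 ✓.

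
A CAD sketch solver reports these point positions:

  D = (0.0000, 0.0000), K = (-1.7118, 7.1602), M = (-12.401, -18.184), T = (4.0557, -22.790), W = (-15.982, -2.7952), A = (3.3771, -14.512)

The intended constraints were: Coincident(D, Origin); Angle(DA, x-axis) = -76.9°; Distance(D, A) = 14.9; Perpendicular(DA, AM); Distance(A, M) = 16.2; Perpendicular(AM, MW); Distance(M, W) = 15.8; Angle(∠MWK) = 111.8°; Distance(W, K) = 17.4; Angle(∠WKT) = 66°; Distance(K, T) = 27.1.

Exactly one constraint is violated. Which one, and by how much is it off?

Distance(K, T) = 27.1 — off by 3.40.

D = (0.00, 0.00) ✓; DA at -76.90° ✓; |DA| = 14.90 ✓; ∠(DA, AM) = 90.00° ✓; |AM| = 16.20 ✓; ∠(AM, MW) = 90.00° ✓; |MW| = 15.80 ✓; ∠MWK = 111.8° ✓; |WK| = 17.40 ✓; ∠WKT = 66.00° ✓; |KT| = 30.50 ✗.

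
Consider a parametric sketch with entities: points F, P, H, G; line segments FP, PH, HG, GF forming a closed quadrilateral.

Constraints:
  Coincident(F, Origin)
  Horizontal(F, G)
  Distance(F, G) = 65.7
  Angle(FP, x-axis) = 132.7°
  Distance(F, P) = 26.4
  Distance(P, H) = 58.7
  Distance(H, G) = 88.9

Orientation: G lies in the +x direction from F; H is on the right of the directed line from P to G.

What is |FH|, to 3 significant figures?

41.6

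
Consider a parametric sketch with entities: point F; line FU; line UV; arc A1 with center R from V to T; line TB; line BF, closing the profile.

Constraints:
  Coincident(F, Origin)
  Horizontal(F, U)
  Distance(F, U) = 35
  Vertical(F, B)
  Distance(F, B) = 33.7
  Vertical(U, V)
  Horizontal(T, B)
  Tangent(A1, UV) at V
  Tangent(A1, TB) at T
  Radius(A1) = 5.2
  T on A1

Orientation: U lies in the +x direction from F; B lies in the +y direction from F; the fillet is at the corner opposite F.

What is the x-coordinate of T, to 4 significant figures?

29.80

F is at the origin; FU is horizontal with |FU| = 35.0 and U on the +x side, so U = (35.00, 0.000). F and B share the same x with |FB| = 33.7 and B on the +y side, so B = (0.000, 33.70). The virtual corner opposite F is at (35.00, 33.70). Tangency of A1 to UV means the radius RV is perpendicular to UV and tangency of A1 to TB means the radius RT is perpendicular to TB, with radius 5.2, so the center R sits 5.2 in from both sides at R = (29.80, 28.50). That places the tangent points at V = (35.00, 28.50) on UV and T = (29.80, 33.70) on TB. So T.x = 29.80.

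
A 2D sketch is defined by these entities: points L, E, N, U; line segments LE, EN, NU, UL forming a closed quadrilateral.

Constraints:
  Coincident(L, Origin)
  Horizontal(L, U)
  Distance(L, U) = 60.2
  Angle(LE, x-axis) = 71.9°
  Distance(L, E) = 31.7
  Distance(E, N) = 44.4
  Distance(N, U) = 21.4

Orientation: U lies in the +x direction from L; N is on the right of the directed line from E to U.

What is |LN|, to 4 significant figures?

39.20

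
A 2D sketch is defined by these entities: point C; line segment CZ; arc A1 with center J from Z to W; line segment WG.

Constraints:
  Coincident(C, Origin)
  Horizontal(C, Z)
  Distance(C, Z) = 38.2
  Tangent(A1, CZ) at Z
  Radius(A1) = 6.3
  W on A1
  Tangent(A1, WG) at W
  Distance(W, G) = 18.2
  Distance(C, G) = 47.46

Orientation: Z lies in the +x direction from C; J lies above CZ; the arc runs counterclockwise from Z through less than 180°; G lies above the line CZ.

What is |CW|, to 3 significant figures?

45.0

Checks: |JW| = 6.300 ✓; ∠(JW, WG) = 90.00° ✓; |WG| = 18.20 ✓; |CG| = 47.46 ✓.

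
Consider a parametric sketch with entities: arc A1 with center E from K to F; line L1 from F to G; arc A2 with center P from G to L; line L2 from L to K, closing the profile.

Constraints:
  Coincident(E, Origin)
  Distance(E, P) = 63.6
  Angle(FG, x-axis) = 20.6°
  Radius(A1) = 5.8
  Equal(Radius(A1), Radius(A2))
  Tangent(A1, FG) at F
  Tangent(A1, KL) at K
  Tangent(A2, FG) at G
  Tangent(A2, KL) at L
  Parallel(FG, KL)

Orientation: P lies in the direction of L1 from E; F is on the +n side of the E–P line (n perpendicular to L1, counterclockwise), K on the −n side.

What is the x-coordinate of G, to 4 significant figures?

57.49

The slot axis is L1's direction at 20.6°, so u = (cos 20.6°, sin 20.6°) = (0.9361, 0.3518) and n = (−sin 20.6°, cos 20.6°) = (-0.3518, 0.9361). E is at the origin and P lies 63.6 along u from E, so P = 63.6·u = (59.53, 22.38). Tangency of A1 to both parallel lines with radius 5.8 puts F and K at E ± 5.8·n: F = (-2.041, 5.429), K = (2.041, -5.429). Equal radii place G and L the same way about P: G = P + 5.8·n = (57.49, 27.81), L = P − 5.8·n = (61.57, 16.95). So G.x = 57.49.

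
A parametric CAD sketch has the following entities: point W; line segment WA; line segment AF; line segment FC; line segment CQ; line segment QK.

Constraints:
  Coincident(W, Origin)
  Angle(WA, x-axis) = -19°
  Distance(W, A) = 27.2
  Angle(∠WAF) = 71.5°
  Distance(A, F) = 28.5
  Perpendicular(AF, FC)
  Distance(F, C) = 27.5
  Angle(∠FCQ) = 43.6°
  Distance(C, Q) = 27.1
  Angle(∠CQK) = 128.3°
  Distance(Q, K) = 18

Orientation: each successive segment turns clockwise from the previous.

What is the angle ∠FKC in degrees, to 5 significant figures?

35.045°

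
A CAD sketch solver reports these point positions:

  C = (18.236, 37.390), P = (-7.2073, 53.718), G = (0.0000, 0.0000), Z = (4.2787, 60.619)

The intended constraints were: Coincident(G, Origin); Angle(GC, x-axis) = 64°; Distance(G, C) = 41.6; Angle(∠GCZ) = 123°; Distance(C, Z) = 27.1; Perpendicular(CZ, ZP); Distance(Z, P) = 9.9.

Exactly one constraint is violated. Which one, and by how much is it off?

Distance(Z, P) = 9.9 — off by 3.50.

G = (0.00, 0.00) ✓; GC at 64.00° ✓; |GC| = 41.60 ✓; ∠GCZ = 123.0° ✓; |CZ| = 27.10 ✓; ∠(CZ, ZP) = 90.00° ✓; |ZP| = 13.40 ✗.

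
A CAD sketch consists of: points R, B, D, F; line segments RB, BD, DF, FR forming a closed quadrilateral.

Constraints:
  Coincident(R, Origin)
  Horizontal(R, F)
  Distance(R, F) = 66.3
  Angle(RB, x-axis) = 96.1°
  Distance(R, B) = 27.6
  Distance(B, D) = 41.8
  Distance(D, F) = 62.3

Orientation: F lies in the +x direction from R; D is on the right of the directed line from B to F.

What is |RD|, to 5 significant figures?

14.571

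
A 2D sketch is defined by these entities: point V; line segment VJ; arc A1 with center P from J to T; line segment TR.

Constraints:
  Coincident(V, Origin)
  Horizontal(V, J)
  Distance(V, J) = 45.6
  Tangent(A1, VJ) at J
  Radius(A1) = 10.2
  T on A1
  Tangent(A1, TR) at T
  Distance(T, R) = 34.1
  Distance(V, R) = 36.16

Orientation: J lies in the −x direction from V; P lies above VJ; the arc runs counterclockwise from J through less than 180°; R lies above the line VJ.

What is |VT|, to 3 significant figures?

37.6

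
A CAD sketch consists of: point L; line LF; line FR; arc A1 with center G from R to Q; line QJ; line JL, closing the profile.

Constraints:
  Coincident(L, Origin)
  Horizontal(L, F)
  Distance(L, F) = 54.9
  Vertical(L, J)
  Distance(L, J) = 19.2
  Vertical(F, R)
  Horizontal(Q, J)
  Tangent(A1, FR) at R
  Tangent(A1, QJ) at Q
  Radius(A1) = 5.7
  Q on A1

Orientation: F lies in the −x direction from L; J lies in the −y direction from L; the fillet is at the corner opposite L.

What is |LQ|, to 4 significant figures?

52.81

L is at the origin; L and F share the same y with |LF| = 54.9 and F on the −x side, so F = (-54.90, 0.000). L and J share the same x with |LJ| = 19.2 and J on the −y side, so J = (0.000, -19.20). The virtual corner opposite L is at (-54.90, -19.20). Since A1 is tangent to FR there, GR ⟂ FR and since A1 is tangent to QJ there, GQ ⟂ QJ, with radius 5.7, so the center G sits 5.7 in from both sides at G = (-49.20, -13.50). That places the tangent points at R = (-54.90, -13.50) on FR and Q = (-49.20, -19.20) on QJ. Then |LQ| = |Q − L| = 52.81.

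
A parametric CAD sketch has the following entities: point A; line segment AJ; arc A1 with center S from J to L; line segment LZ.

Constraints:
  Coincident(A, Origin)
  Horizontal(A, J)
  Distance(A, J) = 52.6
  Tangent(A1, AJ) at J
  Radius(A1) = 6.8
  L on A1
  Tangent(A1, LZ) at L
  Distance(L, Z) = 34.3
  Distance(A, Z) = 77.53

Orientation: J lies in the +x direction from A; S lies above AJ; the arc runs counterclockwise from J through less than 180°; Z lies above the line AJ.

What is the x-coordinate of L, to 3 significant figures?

59.2

Checks: |SL| = 6.800 ✓; ∠(SL, LZ) = 90.00° ✓; |LZ| = 34.30 ✓; |AZ| = 77.53 ✓.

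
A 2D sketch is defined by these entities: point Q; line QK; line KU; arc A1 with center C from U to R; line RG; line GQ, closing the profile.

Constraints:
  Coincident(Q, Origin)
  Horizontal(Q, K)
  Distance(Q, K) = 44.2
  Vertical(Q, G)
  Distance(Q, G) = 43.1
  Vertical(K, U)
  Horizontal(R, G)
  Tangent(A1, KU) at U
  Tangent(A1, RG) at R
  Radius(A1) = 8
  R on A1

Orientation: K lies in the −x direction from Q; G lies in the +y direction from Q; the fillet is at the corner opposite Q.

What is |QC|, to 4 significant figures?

50.42

QG is vertical with |QG| = 43.1 and G on the +y side, so G = (0.000, 43.10). The virtual corner opposite Q is at (-44.20, 43.10). A1 meets KU tangentially, so CU is at right angles to KU and the tangent condition forces CR to be normal to RG, with radius 8.0, so the center C sits 8.0 in from both sides at C = (-36.20, 35.10). Then |QC| = |C − Q| = 50.42.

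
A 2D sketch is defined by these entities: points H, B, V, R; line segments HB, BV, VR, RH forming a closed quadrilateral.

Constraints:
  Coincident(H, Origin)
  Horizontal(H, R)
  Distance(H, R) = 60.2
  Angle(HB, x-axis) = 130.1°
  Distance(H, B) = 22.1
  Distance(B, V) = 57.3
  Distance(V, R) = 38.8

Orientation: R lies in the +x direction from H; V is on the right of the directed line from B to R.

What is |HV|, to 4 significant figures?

35.51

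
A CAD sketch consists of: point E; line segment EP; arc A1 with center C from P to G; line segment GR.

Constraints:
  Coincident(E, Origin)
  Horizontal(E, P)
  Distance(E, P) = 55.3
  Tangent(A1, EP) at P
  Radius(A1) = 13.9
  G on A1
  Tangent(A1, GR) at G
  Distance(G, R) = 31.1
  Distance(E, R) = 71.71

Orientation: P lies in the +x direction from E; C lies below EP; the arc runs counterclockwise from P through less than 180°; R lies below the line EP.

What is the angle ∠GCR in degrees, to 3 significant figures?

65.9°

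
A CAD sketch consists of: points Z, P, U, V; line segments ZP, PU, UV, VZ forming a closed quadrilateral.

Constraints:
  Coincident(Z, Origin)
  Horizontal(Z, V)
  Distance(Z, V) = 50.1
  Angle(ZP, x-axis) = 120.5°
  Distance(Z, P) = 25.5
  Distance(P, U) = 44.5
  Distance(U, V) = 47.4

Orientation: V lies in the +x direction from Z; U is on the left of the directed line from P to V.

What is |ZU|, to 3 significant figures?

49.5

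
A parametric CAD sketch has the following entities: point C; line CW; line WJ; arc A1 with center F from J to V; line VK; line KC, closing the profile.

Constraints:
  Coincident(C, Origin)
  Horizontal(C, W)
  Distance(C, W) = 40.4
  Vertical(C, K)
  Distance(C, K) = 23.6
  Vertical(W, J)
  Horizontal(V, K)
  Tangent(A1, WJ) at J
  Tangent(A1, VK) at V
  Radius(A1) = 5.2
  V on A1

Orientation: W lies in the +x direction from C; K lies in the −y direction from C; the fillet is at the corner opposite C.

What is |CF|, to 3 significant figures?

39.7

C and K share the same x with |CK| = 23.6 and K on the −y side, so K = (0.00, -23.6). The virtual corner opposite C is at (40.4, -23.6). The tangent condition forces FJ to be normal to WJ and tangency of A1 to VK means the radius FV is perpendicular to VK, with radius 5.2, so the center F sits 5.2 in from both sides at F = (35.2, -18.4). Then |CF| = |F − C| = 39.7.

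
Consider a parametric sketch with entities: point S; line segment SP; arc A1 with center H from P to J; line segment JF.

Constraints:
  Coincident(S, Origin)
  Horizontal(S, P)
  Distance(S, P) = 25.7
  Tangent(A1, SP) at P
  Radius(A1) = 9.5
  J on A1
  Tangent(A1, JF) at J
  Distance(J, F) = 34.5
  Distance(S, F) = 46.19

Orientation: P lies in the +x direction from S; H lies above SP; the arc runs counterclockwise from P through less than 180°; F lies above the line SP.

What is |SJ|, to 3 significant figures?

36.7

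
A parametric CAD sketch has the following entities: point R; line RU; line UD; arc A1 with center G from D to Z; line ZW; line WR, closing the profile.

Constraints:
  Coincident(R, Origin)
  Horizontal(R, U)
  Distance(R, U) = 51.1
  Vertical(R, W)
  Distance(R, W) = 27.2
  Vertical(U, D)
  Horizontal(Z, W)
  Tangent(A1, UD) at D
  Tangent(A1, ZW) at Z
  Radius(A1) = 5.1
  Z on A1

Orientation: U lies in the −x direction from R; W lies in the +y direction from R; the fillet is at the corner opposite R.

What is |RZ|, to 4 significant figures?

53.44

The virtual corner opposite R is at (-51.10, 27.20). Tangency of A1 to UD means the radius GD is perpendicular to UD and tangency of A1 to ZW means the radius GZ is perpendicular to ZW, with radius 5.1, so the center G sits 5.1 in from both sides at G = (-46.00, 22.10). That places the tangent points at D = (-51.10, 22.10) on UD and Z = (-46.00, 27.20) on ZW. Then |RZ| = |Z − R| = 53.44.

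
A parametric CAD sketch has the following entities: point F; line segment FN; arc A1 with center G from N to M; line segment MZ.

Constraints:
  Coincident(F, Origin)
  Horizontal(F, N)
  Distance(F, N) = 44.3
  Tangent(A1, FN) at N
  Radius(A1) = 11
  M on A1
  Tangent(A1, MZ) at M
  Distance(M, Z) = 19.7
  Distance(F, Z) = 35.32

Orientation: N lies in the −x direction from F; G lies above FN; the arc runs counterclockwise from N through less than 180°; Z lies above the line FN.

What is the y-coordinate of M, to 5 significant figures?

6.2581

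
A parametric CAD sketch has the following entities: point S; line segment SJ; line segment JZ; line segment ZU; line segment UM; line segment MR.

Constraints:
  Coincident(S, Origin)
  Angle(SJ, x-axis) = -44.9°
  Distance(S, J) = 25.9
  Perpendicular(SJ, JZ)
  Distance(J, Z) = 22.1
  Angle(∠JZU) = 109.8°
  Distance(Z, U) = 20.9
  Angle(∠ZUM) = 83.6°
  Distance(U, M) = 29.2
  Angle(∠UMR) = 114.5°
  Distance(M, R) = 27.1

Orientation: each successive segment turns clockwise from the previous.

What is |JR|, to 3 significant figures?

16.7

S is at the origin; SJ runs at -44.9° with length 25.9, so J = (18.3, -18.3). The perpendicularity gives JZ at right angles to SJ, so JZ runs at -135°; with |JZ| = 22.1, Z = (2.75, -33.9). ∠JZU = 109.8° gives ZU at 155° from the x-axis; with |ZU| = 20.9, U = (-16.2, -25.1). ∠ZUM = 83.6° gives UM at 58.5° from the x-axis; with |UM| = 29.2, M = (-0.923, -0.174). ∠UMR = 114.5° gives MR at -7.00° from the x-axis; with |MR| = 27.1, R = (26.0, -3.48). Then |JR| = |R − J| = 16.7.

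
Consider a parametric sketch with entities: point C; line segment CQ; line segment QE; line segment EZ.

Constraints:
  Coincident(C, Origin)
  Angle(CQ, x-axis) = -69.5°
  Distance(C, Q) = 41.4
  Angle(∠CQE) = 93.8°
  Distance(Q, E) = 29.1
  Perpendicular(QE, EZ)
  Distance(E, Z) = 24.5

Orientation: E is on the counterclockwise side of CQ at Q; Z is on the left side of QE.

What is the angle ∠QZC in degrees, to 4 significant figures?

67.92°

C is at the origin; CQ runs at -69.5° with length 41.4, so Q = 41.4·(cos -69.5°, sin -69.5°) = (14.50, -38.78). ∠CQE = 93.8°, so QE runs at -69.5° + (180° − 93.8°) = 16.70° from the x-axis; with |QE| = 29.1, E = Q + 29.1·(cos 16.70°, sin 16.70°) = (42.37, -30.42). QE ⟂ EZ; with |EZ| = 24.5 on the left of QE, Z = E + 24.5·(-0.2874, 0.9578) = (35.33, -6.949). Then cos ∠QZC = ZQ·ZC / (|ZQ||ZC|), giving 67.92°.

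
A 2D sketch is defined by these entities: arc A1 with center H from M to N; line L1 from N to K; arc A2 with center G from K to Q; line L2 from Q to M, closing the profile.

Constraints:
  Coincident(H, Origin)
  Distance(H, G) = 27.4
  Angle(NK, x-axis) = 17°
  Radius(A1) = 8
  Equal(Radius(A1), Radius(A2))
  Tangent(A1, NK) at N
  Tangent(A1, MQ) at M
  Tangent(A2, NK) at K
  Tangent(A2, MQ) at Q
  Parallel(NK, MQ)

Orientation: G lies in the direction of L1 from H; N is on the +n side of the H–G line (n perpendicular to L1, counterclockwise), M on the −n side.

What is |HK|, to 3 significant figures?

28.5

Tangency of A1 to both parallel lines with radius 8.0 puts N and M at H ± 8.0·n: N = (-2.34, 7.65), M = (2.34, -7.65). Equal radii place K and Q the same way about G: K = G + 8.0·n = (23.9, 15.7), Q = G − 8.0·n = (28.5, 0.361). Then |HK| = |K − H| = 28.5.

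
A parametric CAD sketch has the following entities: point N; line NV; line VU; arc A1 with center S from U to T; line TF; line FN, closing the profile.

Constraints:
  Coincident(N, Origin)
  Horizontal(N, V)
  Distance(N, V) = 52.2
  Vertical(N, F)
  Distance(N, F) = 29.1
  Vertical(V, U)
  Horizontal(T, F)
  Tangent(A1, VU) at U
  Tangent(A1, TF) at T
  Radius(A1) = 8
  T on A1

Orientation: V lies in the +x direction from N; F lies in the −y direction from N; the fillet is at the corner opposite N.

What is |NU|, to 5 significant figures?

56.303

The virtual corner opposite N is at (52.200, -29.100). A1 meets VU tangentially, so SU is at right angles to VU and tangency of A1 to TF means the radius ST is perpendicular to TF, with radius 8.0, so the center S sits 8.0 in from both sides at S = (44.200, -21.100). That places the tangent points at U = (52.200, -21.100) on VU and T = (44.200, -29.100) on TF. Then |NU| = |U − N| = 56.303.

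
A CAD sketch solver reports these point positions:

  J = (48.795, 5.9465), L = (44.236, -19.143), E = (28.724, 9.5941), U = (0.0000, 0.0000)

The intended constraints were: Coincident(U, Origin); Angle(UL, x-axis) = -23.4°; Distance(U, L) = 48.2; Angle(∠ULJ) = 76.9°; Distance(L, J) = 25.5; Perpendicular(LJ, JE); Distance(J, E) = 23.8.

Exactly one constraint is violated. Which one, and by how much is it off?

Distance(J, E) = 23.8 — off by 3.40.

U = (0.00, 0.00) ✓; UL at -23.40° ✓; |UL| = 48.20 ✓; ∠ULJ = 76.90° ✓; |LJ| = 25.50 ✓; ∠(LJ, JE) = 90.00° ✓; |JE| = 20.40 ✗.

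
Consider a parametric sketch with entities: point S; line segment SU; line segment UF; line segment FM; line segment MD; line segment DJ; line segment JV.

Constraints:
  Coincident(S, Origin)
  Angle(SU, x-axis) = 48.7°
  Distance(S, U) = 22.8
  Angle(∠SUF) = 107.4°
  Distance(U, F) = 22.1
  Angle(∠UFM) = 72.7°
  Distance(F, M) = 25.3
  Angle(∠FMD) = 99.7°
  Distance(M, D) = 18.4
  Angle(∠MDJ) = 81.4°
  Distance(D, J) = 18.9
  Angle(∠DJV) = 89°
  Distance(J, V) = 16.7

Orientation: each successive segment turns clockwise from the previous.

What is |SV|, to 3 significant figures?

27.7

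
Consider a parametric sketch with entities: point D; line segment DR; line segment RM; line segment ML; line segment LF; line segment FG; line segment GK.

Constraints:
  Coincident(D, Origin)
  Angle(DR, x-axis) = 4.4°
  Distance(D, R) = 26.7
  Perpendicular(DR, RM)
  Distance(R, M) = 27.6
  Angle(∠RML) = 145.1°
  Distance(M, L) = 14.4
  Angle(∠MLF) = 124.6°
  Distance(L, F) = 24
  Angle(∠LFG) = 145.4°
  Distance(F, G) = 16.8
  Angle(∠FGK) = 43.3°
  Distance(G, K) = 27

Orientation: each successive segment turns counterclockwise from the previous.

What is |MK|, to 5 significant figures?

19.397

∠LFG = 145.4° gives FG at -140.70° from the x-axis; with |FG| = 16.8, G = (-21.537, 28.103). ∠FGK = 43.3° gives GK at -4.0000° from the x-axis; with |GK| = 27.0, K = (5.3976, 26.220). Then |MK| = |K − M| = 19.397.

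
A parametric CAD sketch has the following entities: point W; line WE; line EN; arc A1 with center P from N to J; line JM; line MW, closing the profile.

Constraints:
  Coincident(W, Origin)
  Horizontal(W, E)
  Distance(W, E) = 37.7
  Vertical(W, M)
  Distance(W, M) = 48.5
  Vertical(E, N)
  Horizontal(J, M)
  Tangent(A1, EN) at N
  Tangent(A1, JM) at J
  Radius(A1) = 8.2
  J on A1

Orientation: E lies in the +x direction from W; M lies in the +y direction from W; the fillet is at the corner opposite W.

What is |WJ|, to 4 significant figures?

56.77

W is at the origin; WE is horizontal with |WE| = 37.7 and E on the +x side, so E = (37.70, 0.000). W and M share the same x with |WM| = 48.5 and M on the +y side, so M = (0.000, 48.50). The virtual corner opposite W is at (37.70, 48.50). Tangency of A1 to EN means the radius PN is perpendicular to EN and tangency of A1 to JM means the radius PJ is perpendicular to JM, with radius 8.2, so the center P sits 8.2 in from both sides at P = (29.50, 40.30). That places the tangent points at N = (37.70, 40.30) on EN and J = (29.50, 48.50) on JM. Then |WJ| = |J − W| = 56.77.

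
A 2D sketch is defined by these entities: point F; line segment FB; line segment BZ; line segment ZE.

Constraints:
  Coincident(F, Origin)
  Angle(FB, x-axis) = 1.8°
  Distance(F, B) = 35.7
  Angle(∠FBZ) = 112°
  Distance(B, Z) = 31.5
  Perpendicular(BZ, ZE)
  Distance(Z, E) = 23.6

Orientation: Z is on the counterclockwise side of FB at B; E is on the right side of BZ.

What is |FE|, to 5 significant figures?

72.309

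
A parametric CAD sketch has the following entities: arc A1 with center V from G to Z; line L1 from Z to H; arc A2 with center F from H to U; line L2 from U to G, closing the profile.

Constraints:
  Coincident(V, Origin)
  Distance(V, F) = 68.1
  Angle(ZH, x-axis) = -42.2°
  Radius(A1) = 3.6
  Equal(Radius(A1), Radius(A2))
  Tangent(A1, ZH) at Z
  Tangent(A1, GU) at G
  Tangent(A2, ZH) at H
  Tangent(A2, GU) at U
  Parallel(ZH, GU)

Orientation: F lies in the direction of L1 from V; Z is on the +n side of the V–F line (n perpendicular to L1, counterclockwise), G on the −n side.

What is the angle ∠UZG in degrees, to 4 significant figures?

83.96°

The slot axis is L1's direction at -42.2°, so u = (cos -42.2°, sin -42.2°) = (0.7408, -0.6717) and n = (−sin -42.2°, cos -42.2°) = (0.6717, 0.7408). V is at the origin and F lies 68.1 along u from V, so F = 68.1·u = (50.45, -45.74). Tangency of A1 to both parallel lines with radius 3.6 puts Z and G at V ± 3.6·n: Z = (2.418, 2.667), G = (-2.418, -2.667). Equal radii place H and U the same way about F: H = F + 3.6·n = (52.87, -43.08), U = F − 3.6·n = (48.03, -48.41). Then cos ∠UZG = ZU·ZG / (|ZU||ZG|), giving 83.96°.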